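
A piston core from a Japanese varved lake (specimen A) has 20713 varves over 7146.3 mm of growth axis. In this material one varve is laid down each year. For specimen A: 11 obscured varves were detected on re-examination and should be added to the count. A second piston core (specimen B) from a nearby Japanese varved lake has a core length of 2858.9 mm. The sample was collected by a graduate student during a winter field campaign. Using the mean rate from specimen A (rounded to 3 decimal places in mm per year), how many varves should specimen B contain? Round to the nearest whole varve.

8287 varves

Specimen A: adjusted count: 20713 + 11 = 20724 varves.
A: Mean rate = 7146.3 mm / 20724 years ≈ 0.345 mm per year.
For B, 2858.9 / 0.345 = 8286.67 years ≈ 8287 varves.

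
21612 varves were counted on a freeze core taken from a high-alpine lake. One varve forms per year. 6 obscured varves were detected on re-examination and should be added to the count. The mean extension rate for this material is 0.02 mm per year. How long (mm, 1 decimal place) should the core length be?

432.4 mm

True varve count = 21612 + 6 = 21618.
Predicted length = 0.02 mm/year × 21618 years = 432.4 mm.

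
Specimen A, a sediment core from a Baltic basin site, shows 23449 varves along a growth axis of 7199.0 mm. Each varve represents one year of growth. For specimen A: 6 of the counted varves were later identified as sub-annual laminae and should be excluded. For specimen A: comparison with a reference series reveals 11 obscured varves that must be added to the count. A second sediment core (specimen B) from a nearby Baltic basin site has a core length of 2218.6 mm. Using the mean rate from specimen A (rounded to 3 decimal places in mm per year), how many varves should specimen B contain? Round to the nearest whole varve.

7227 varves

Specimen A: correcting the raw count gives 23449 − 6 + 11 = 23454 true varves.
A: 7199.0 mm over 23454 years gives 7199.0 / 23454 ≈ 0.307 mm per year.
Specimen B: 2218.6 mm / 0.307 mm per year = 7226.71 years ≈ 7227 varves.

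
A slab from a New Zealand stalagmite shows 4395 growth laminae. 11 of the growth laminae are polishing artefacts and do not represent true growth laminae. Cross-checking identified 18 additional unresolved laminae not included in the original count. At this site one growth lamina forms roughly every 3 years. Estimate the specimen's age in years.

After corrections the count is 4395 − 11 + 18 = 4402 growth laminae.
At 3 years per growth lamina, 4402 × 3 = 13206 years.

13206 yr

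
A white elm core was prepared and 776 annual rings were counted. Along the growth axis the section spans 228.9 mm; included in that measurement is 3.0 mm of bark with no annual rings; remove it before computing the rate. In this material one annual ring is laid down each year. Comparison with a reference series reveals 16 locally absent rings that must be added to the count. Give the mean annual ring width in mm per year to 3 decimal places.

0.285 mm per year

After corrections the count is 776 + 16 = 792 annual rings.
Removing the 3.0 mm offcut leaves 228.9 − 3.0 = 225.9 mm.
225.9 mm over 792 years gives 225.9 / 792 ≈ 0.285 mm per year.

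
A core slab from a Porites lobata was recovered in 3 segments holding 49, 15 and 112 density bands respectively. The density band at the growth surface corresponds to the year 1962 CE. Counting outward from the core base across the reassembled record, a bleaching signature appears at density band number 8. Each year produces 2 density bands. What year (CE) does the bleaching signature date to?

Total density bands = 49 + 15 + 112 = 176.
Between density band 8 and the growth surface there are 176 − 8 = 168 density bands.
With 2 density bands per year, 168 / 2 = 84 years.
Counting back 84 years from 1962 CE places the bleaching signature in 1962 − 84 = 1878 CE.

1878 CE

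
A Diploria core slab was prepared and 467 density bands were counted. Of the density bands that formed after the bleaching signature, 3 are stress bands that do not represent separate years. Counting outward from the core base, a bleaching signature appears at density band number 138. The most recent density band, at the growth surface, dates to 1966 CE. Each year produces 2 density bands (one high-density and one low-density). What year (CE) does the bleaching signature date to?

1803 CE

467 − 138 = 329 density bands lie beyond the bleaching signature toward the growth surface.
Excluding 3 false density bands: 329 − 3 = 326.
With 2 density bands per year, 326 / 2 = 163 years.
1966 − 163 = 1803 CE.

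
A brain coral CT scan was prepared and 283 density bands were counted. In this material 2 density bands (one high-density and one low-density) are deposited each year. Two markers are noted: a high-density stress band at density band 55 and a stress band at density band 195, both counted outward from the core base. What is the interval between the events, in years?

The two markers are separated by 195 − 55 = 140 density bands.
140 density bands at 2 per year is 140 / 2 = 70 years.

70 yr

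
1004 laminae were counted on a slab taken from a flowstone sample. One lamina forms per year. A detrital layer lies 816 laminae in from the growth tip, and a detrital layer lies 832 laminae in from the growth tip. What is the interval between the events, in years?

16 yr

832 − 816 = 16 laminae lie between the two events.
That is 16 years at one lamina per year.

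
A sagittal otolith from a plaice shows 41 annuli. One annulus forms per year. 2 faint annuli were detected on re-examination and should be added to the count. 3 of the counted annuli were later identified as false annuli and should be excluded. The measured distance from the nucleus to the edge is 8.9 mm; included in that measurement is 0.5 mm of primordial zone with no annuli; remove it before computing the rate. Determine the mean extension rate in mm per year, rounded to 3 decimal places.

0.210 mm per year

Adjusted count: 41 − 3 + 2 = 40 annuli.
The growth record spans 8.9 − 0.5 = 8.4 mm.
Extension rate ≈ 8.4 / 40 = 0.210 mm per year.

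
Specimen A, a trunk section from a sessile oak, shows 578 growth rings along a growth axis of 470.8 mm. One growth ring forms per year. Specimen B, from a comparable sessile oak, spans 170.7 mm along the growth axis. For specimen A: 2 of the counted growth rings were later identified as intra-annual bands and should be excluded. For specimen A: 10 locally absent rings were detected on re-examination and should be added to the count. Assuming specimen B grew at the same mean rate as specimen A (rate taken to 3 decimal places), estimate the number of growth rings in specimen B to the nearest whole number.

213 growth rings

Specimen A: after corrections the count is 578 − 2 + 10 = 586 growth rings.
A: Extension rate ≈ 470.8 / 586 = 0.803 mm/year.
Specimen B: 170.7 mm / 0.803 mm per year = 212.58 years ≈ 213 growth rings.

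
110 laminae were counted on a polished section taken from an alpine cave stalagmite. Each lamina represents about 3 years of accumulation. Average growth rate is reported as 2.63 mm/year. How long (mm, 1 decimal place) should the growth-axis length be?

867.9 mm

Multiplying by 3 years per lamina: 110 × 3 = 330 years.
Length ≈ 2.63 × 330 = 867.9 mm.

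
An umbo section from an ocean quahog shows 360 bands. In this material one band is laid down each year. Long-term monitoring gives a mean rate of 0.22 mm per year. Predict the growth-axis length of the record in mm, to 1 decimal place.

79.2 mm

The record spans 360 years at 0.22 mm per year.
Predicted length = 0.22 mm/year × 360 years = 79.2 mm.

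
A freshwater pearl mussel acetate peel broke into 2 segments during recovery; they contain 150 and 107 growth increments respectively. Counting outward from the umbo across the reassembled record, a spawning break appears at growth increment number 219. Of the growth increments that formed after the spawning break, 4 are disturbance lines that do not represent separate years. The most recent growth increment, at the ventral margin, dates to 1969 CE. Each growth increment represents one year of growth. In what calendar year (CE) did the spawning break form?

1935 CE

Total growth increments = 150 + 107 = 257.
257 − 219 = 38 growth increments lie beyond the spawning break toward the ventral margin.
Removing the 4 false growth increments leaves 38 − 4 = 34 true growth increments beyond the spawning break.
The growth increment at the ventral margin is 1969 CE, so the spawning break dates to 1969 − 34 = 1935 CE.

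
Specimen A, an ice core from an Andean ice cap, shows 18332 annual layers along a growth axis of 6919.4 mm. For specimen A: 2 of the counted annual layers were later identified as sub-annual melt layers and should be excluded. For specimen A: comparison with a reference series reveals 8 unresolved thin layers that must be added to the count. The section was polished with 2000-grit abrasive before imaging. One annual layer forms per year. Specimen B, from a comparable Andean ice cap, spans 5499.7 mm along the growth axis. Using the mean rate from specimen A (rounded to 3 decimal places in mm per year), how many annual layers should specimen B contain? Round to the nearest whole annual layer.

14588 annual layers

Specimen A: correcting the raw count gives 18332 − 2 + 8 = 18338 true annual layers.
A: 6919.4 mm over 18338 years gives 6919.4 / 18338 ≈ 0.377 mm/yr.
Specimen B: 5499.7 mm / 0.377 mm per year = 14588.06 years ≈ 14588 annual layers.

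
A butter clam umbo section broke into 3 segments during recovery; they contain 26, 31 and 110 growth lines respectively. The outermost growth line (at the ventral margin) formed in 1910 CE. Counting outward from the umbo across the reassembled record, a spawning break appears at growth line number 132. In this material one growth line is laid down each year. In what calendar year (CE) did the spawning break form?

1875 CE

Total growth lines = 26 + 31 + 110 = 167.
Between growth line 132 and the ventral margin there are 167 − 132 = 35 growth lines.
Counting back 35 years from 1910 CE places the spawning break in 1910 − 35 = 1875 CE.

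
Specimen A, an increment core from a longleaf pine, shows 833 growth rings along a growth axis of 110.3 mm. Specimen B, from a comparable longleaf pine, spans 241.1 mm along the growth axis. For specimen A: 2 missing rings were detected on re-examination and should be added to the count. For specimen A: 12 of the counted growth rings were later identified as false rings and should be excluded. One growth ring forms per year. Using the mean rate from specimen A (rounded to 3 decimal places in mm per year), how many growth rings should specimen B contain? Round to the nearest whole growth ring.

Specimen A: true growth ring count = 833 − 12 + 2 = 823.
A: Mean rate = 110.3 mm / 823 years ≈ 0.134 mm/year.
For B, 241.1 / 0.134 = 1799.25 years ≈ 1799 growth rings.

1799 growth rings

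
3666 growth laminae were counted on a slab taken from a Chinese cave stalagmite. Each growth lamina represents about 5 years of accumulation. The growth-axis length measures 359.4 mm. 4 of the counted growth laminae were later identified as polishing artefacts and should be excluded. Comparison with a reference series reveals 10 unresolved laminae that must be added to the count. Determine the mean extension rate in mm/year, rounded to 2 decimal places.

Correcting the raw count gives 3666 − 4 + 10 = 3672 true growth laminae.
Multiplying by 5 years per growth lamina: 3672 × 5 = 18360 years.
Mean rate = 359.4 mm / 18360 years ≈ 0.02 mm/year.

0.02 mm/year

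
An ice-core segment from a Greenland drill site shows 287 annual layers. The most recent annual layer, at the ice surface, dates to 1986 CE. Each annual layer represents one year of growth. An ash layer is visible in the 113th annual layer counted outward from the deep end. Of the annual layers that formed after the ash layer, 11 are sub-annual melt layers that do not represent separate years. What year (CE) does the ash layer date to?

Between annual layer 113 and the ice surface there are 287 − 113 = 174 annual layers.
Excluding 11 false annual layers: 174 − 11 = 163.
Counting back 163 years from 1986 CE places the ash layer in 1986 − 163 = 1823 CE.

1823 CE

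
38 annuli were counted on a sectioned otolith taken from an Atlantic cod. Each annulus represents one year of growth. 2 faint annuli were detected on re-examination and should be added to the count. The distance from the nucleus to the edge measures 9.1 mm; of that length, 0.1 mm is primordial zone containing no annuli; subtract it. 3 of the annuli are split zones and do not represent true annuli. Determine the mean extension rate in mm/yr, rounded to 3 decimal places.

0.243 mm/yr

True annulus count = 38 − 3 + 2 = 37.
Removing the 0.1 mm offcut leaves 9.1 − 0.1 = 9.0 mm.
Mean rate = 9.0 mm / 37 years ≈ 0.243 mm/yr.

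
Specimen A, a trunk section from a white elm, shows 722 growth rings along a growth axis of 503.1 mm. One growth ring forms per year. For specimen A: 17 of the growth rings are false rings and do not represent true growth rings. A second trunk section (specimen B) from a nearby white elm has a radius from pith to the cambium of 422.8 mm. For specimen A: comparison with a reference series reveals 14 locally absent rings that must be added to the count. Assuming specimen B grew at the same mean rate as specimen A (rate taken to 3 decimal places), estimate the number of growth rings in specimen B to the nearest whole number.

Specimen A: adjusted count: 722 − 17 + 14 = 719 growth rings.
A: Extension rate ≈ 503.1 / 719 = 0.700 mm/yr.
B spans 422.8 / 0.700 = 604.00 years ≈ 604 growth rings.

604 growth rings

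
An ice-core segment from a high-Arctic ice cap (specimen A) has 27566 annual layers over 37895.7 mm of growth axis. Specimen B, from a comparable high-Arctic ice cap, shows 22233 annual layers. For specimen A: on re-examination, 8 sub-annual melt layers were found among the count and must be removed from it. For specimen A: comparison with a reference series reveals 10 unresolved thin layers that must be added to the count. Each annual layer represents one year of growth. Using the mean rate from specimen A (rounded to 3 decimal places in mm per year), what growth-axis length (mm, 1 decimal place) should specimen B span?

Specimen A: correcting the raw count gives 27566 − 8 + 10 = 27568 true annual layers.
A: Extension rate ≈ 37895.7 / 27568 = 1.375 mm/year.
Length of B = 1.375 × 22233 = 30570.4 mm.

30570.4 mm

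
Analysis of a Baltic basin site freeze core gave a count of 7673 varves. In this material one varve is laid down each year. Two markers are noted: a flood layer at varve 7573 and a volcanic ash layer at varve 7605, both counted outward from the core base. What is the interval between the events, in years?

The two markers are separated by 7605 − 7573 = 32 varves.
At one varve per year, 32 years elapsed between them.

32 years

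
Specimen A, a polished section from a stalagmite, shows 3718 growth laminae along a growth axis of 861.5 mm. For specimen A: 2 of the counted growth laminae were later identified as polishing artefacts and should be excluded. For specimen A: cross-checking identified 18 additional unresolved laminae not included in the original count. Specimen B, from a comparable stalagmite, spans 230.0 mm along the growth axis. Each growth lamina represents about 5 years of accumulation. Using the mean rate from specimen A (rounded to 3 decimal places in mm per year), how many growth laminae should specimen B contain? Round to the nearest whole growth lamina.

Specimen A: after corrections the count is 3718 − 2 + 18 = 3734 growth laminae.
Specimen A: multiplying by 5 years per growth lamina: 3734 × 5 = 18670 years.
A: Extension rate ≈ 861.5 / 18670 = 0.046 mm/year.
B spans 230.0 / 0.046 = 5000.00 years; at 5 years per growth lamina that is 5000.00 / 5 ≈ 1000 growth laminae.

1000 growth laminae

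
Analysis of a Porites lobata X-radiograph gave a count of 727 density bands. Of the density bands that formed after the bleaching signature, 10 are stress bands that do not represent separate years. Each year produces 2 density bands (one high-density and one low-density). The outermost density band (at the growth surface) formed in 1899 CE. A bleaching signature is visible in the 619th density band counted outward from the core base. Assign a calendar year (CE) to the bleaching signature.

1850 CE

The bleaching signature sits at density band 619 from the core base, so 727 − 619 = 108 density bands formed after it.
Removing the 10 false density bands leaves 108 − 10 = 98 true density bands beyond the bleaching signature.
Dividing by 2 density bands per year: 98 / 2 = 49 years.
1899 − 49 = 1850 CE.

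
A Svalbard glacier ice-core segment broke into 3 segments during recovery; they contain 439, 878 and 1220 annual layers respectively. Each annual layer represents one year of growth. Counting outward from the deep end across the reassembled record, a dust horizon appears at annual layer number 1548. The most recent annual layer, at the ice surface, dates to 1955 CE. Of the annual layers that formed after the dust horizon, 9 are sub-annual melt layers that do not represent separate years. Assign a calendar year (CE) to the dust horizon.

Total annual layers = 439 + 878 + 1220 = 2537.
2537 − 1548 = 989 annual layers lie beyond the dust horizon toward the ice surface.
989 − 9 false = 980 true annual layers after the dust horizon.
The annual layer at the ice surface is 1955 CE, so the dust horizon dates to 1955 − 980 = 975 CE.

975 CE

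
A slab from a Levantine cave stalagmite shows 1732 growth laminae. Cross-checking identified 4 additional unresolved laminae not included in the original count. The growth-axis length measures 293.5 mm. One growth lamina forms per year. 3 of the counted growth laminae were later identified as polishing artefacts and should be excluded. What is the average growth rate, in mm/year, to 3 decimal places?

Adjusted count: 1732 − 3 + 4 = 1733 growth laminae.
293.5 mm over 1733 years gives 293.5 / 1733 ≈ 0.169 mm/year.

0.169 mm/year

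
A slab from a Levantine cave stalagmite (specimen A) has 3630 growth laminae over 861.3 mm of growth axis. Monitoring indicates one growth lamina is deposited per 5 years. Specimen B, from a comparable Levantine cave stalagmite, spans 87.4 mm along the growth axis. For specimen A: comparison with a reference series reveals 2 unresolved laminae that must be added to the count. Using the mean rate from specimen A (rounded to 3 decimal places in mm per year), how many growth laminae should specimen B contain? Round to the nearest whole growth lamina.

372 growth laminae

Specimen A: true growth lamina count = 3630 + 2 = 3632.
Specimen A: 3632 growth laminae at 5 years each span 3632 × 5 = 18160 years.
A: Mean rate = 861.3 mm / 18160 years ≈ 0.047 mm/year.
B spans 87.4 / 0.047 = 1859.57 years; at 5 years per growth lamina that is 1859.57 / 5 ≈ 372 growth laminae.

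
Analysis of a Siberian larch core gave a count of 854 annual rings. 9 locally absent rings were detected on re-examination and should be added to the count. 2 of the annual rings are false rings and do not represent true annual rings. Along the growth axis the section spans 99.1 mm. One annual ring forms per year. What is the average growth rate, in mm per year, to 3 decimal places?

Adjusted count: 854 − 2 + 9 = 861 annual rings.
99.1 mm over 861 years gives 99.1 / 861 ≈ 0.115 mm per year.

0.115 mm per year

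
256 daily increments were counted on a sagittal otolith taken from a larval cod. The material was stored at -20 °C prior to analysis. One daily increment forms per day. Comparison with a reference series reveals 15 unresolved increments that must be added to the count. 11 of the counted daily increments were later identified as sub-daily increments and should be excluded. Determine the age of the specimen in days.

260 days

Correcting the raw count gives 256 − 11 + 15 = 260 true daily increments.
With a one-to-one daily increment periodicity this is 260 days.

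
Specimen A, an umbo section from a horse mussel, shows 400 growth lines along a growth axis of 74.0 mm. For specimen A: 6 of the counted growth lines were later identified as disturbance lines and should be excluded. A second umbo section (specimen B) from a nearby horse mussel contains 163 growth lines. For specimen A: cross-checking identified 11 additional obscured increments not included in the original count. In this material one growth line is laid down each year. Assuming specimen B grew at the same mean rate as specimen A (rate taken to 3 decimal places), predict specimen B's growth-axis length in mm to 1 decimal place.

Specimen A: adjusted count: 400 − 6 + 11 = 405 growth lines.
A: Mean rate = 74.0 mm / 405 years ≈ 0.183 mm/year.
For B, 0.183 mm/year × 163 years = 29.8 mm.

29.8 mm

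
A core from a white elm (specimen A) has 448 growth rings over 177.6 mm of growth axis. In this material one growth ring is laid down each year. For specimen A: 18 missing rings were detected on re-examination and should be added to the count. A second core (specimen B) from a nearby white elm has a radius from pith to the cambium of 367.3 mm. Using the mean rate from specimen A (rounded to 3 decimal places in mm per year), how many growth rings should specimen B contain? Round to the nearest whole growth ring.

Specimen A: correcting the raw count gives 448 + 18 = 466 true growth rings.
A: Extension rate ≈ 177.6 / 466 = 0.381 mm per year.
Specimen B: 367.3 mm / 0.381 mm per year = 964.04 years ≈ 964 growth rings.

964 growth rings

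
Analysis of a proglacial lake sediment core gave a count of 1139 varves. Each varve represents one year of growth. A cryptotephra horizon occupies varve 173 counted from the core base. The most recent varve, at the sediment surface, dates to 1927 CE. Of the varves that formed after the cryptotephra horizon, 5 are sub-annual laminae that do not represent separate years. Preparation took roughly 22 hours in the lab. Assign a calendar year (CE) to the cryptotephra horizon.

The cryptotephra horizon sits at varve 173 from the core base, so 1139 − 173 = 966 varves formed after it.
Excluding 5 false varves: 966 − 5 = 961.
The varve at the sediment surface is 1927 CE, so the cryptotephra horizon dates to 1927 − 961 = 966 CE.

966 CE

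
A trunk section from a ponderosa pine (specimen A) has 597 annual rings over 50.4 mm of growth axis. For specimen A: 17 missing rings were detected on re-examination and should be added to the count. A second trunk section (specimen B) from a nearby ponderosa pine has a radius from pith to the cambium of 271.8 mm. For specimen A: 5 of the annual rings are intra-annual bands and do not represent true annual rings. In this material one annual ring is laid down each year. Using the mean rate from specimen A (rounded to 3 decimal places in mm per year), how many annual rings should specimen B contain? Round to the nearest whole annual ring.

3275 annual rings

Specimen A: after corrections the count is 597 − 5 + 17 = 609 annual rings.
A: Mean rate = 50.4 mm / 609 years ≈ 0.083 mm/yr.
Specimen B: 271.8 mm / 0.083 mm per year = 3274.70 years ≈ 3275 annual rings.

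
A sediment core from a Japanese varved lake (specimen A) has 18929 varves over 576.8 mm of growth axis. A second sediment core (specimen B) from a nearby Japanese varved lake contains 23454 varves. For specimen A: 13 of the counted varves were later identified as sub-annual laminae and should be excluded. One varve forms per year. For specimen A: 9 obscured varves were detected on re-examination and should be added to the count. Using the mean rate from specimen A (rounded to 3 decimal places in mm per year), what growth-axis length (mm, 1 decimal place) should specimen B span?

Specimen A: after corrections the count is 18929 − 13 + 9 = 18925 varves.
A: Mean rate = 576.8 mm / 18925 years ≈ 0.030 mm per year.
For B, 0.030 mm/year × 23454 years = 703.6 mm.

703.6 mm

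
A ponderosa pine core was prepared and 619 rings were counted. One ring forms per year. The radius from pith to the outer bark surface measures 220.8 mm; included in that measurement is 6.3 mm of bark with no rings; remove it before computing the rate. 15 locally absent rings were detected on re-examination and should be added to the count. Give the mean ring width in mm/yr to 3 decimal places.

0.338 mm/yr

Correcting the raw count gives 619 + 15 = 634 true rings.
Removing the 6.3 mm offcut leaves 220.8 − 6.3 = 214.5 mm.
Extension rate ≈ 214.5 / 634 = 0.338 mm/yr.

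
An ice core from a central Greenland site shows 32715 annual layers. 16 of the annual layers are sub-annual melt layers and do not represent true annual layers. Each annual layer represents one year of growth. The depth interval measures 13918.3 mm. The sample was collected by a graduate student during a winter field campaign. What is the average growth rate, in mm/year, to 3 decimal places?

True annual layer count = 32715 − 16 = 32699.
Extension rate ≈ 13918.3 / 32699 = 0.426 mm/year.

0.426 mm/year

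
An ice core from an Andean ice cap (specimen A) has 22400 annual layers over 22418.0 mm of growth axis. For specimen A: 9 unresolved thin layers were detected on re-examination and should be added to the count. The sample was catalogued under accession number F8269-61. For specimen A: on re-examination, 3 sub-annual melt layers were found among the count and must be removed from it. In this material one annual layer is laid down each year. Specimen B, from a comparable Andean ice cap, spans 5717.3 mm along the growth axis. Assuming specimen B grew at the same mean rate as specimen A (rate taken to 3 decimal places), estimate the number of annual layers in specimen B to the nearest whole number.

Specimen A: adjusted count: 22400 − 3 + 9 = 22406 annual layers.
A: Mean rate = 22418.0 mm / 22406 years ≈ 1.001 mm/year.
For B, 5717.3 / 1.001 = 5711.59 years ≈ 5712 annual layers.

5712 annual layers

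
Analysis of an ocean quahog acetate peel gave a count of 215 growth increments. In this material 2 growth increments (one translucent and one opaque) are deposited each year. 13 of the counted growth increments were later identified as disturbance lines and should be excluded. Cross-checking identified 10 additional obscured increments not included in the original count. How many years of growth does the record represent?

106 years

Correcting the raw count gives 215 − 13 + 10 = 212 true growth increments.
Dividing by 2 growth increments per year: 212 / 2 = 106 years.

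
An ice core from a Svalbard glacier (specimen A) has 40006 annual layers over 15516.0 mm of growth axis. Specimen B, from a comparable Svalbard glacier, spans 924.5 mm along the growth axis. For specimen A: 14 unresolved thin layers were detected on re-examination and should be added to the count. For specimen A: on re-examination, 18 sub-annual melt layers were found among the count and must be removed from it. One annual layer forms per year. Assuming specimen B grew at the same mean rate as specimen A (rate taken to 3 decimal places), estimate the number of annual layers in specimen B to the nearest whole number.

2383 annual layers

Specimen A: after corrections the count is 40006 − 18 + 14 = 40002 annual layers.
A: 15516.0 mm over 40002 years gives 15516.0 / 40002 ≈ 0.388 mm/yr.
For B, 924.5 / 0.388 = 2382.73 years ≈ 2383 annual layers.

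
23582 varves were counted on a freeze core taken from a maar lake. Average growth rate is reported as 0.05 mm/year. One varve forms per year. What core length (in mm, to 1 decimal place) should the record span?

1179.1 mm

23582 years of growth are recorded.
Length ≈ 0.05 × 23582 = 1179.1 mm.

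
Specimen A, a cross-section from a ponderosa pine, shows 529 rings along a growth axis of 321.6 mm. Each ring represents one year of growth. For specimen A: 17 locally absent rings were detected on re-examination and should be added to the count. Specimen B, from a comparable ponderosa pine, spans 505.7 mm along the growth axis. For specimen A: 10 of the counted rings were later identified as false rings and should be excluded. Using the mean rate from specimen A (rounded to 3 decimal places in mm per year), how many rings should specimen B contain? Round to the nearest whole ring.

Specimen A: after corrections the count is 529 − 10 + 17 = 536 rings.
A: Extension rate ≈ 321.6 / 536 = 0.600 mm/year.
B spans 505.7 / 0.600 = 842.83 years ≈ 843 rings.

843 rings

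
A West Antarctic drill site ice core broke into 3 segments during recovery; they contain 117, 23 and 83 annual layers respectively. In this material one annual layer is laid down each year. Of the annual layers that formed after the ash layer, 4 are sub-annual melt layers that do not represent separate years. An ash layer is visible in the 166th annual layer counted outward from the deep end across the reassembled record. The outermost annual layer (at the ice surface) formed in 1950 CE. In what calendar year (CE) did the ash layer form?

1897 CE

Total annual layers = 117 + 23 + 83 = 223.
223 − 166 = 57 annual layers lie beyond the ash layer toward the ice surface.
Removing the 4 false annual layers leaves 57 − 4 = 53 true annual layers beyond the ash layer.
1950 − 53 = 1897 CE.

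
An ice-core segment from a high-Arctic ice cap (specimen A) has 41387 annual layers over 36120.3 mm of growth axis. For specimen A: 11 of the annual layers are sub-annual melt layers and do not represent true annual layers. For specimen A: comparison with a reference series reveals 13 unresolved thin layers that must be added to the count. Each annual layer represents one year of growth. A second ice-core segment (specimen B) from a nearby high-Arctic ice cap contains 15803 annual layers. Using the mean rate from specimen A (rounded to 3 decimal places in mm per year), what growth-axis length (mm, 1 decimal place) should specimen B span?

13796.0 mm

Specimen A: adjusted count: 41387 − 11 + 13 = 41389 annual layers.
A: 36120.3 mm over 41389 years gives 36120.3 / 41389 ≈ 0.873 mm/year.
Length of B = 0.873 × 15803 = 13796.0 mm.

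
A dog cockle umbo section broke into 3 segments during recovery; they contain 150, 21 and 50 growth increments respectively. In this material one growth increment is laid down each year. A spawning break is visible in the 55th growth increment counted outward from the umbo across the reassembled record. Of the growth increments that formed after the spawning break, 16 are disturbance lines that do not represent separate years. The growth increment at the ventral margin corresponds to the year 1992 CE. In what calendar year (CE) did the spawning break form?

1842 CE

Total growth increments = 150 + 21 + 50 = 221.
Between growth increment 55 and the ventral margin there are 221 − 55 = 166 growth increments.
166 − 16 false = 150 true growth increments after the spawning break.
1992 − 150 = 1842 CE.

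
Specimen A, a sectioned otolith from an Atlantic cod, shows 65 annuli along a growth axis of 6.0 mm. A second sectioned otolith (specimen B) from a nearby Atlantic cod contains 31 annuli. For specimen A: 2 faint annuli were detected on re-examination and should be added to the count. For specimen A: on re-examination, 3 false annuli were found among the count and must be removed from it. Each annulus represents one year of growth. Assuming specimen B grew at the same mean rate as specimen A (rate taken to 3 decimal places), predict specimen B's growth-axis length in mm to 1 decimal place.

Specimen A: correcting the raw count gives 65 − 3 + 2 = 64 true annuli.
A: Extension rate ≈ 6.0 / 64 = 0.094 mm/yr.
For B, 0.094 mm/year × 31 years = 2.9 mm.

2.9 mm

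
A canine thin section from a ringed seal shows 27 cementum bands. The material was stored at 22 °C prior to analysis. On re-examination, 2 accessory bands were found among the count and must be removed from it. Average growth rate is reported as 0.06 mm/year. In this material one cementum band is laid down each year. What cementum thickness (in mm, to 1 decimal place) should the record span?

1.5 mm

Adjusted count: 27 − 2 = 25 cementum bands.
Length ≈ 0.06 × 25 = 1.5 mm.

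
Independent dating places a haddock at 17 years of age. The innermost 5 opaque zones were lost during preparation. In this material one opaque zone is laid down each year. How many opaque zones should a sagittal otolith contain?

12 opaque zones

Expected opaque zones over 17 years: 17.
Subtracting the 5 opaque zones not captured gives 17 − 5 = 12 opaque zones in the record.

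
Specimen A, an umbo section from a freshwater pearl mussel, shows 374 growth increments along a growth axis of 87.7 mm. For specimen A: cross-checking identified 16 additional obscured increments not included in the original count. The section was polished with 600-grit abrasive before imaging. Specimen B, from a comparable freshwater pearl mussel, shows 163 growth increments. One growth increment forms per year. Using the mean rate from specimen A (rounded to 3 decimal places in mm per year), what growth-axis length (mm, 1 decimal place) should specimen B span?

Specimen A: adjusted count: 374 + 16 = 390 growth increments.
A: Extension rate ≈ 87.7 / 390 = 0.225 mm/yr.
B's length ≈ 0.225 × 163 = 36.7 mm.

36.7 mm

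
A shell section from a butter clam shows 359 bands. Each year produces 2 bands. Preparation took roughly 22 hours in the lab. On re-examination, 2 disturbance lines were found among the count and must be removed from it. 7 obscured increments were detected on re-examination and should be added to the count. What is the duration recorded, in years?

True band count = 359 − 2 + 7 = 364.
Dividing by 2 bands per year: 364 / 2 = 182 years.

182 years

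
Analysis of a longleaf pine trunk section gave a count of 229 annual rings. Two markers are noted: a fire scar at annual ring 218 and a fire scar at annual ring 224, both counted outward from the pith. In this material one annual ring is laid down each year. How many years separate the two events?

6 years

Separation: 224 − 218 = 6 annual rings.
One annual ring per year makes the interval 6 years.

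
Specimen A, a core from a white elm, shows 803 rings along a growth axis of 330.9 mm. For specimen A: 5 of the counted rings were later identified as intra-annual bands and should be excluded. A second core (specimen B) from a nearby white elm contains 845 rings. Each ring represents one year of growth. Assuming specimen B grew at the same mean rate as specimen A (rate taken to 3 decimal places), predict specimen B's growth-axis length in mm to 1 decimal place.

350.7 mm

Specimen A: adjusted count: 803 − 5 = 798 rings.
A: Mean rate = 330.9 mm / 798 years ≈ 0.415 mm/year.
B's length ≈ 0.415 × 845 = 350.7 mm.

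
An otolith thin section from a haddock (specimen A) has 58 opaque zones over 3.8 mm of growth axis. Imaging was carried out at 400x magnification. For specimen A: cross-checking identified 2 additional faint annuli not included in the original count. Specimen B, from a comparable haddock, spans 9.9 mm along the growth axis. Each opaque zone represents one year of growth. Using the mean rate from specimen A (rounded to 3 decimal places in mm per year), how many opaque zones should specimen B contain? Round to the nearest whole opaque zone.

Specimen A: true opaque zone count = 58 + 2 = 60.
A: Extension rate ≈ 3.8 / 60 = 0.063 mm per year.
B spans 9.9 / 0.063 = 157.14 years ≈ 157 opaque zones.

157 opaque zones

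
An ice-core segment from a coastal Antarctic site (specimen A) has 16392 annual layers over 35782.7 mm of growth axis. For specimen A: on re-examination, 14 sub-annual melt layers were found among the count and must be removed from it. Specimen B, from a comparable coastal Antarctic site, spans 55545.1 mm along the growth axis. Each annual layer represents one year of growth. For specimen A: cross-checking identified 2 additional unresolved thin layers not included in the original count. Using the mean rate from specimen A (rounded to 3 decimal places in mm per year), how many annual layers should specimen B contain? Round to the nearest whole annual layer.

Specimen A: correcting the raw count gives 16392 − 14 + 2 = 16380 true annual layers.
A: Extension rate ≈ 35782.7 / 16380 = 2.185 mm per year.
Specimen B: 55545.1 mm / 2.185 mm per year = 25421.10 years ≈ 25421 annual layers.

25421 annual layers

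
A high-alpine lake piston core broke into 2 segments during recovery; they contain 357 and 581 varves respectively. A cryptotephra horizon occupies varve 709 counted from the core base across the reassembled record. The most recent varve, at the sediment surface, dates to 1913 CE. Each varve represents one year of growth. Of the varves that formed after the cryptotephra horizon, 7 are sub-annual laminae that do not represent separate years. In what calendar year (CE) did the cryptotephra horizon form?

Total varves = 357 + 581 = 938.
Between varve 709 and the sediment surface there are 938 − 709 = 229 varves.
Removing the 7 false varves leaves 229 − 7 = 222 true varves beyond the cryptotephra horizon.
The varve at the sediment surface is 1913 CE, so the cryptotephra horizon dates to 1913 − 222 = 1691 CE.

1691 CE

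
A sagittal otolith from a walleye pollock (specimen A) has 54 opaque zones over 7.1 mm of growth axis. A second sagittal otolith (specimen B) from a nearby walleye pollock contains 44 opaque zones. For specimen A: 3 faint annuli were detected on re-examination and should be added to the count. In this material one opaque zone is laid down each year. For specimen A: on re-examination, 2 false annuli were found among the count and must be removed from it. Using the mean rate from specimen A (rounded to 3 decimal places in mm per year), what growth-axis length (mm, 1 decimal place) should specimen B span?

Specimen A: adjusted count: 54 − 2 + 3 = 55 opaque zones.
A: Extension rate ≈ 7.1 / 55 = 0.129 mm/yr.
Length of B = 0.129 × 44 = 5.7 mm.

5.7 mm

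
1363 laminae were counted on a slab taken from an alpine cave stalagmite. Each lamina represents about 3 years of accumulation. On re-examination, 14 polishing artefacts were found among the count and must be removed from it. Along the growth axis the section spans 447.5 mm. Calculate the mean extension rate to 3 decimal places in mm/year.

After corrections the count is 1363 − 14 = 1349 laminae.
Multiplying by 3 years per lamina: 1349 × 3 = 4047 years.
Mean rate = 447.5 mm / 4047 years ≈ 0.111 mm/year.

0.111 mm/year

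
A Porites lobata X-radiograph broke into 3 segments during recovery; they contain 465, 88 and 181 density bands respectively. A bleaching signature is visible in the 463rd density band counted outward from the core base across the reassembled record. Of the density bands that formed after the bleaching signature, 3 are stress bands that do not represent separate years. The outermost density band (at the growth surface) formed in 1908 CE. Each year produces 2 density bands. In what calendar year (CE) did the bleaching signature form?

1774 CE

Total density bands = 465 + 88 + 181 = 734.
The bleaching signature sits at density band 463 from the core base, so 734 − 463 = 271 density bands formed after it.
271 − 3 false = 268 true density bands after the bleaching signature.
268 density bands at 2 per year is 268 / 2 = 134 years.
The density band at the growth surface is 1908 CE, so the bleaching signature dates to 1908 − 134 = 1774 CE.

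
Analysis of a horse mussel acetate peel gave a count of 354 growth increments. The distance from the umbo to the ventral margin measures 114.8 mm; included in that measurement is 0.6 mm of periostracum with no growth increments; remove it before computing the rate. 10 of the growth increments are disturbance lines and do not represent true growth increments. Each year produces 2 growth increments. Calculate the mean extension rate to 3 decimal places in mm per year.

0.664 mm per year

Adjusted count: 354 − 10 = 344 growth increments.
With 2 growth increments per year, 344 / 2 = 172 years.
Net length = 114.8 − 0.6 = 114.2 mm.
Extension rate ≈ 114.2 / 172 = 0.664 mm per year.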